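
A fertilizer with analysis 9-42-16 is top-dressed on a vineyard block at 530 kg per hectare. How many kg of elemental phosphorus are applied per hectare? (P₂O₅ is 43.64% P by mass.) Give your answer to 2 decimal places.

P₂O₅ per hectare = 530 × 42% = 222.6 kg.
Elemental P = 222.6 × 0.4364 = 97.1426 kg per hectare.

97.14 kg P per hectare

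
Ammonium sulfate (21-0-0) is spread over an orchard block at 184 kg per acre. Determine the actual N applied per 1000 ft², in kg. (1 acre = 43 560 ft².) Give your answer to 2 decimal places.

0.89 kg N per thousand sq ft

nitrogen per acre = 184 × 21% = 38.64 kg.
Convert to per 1000 ft²: 38.64 × 0.0229568 = 0.887052 kg.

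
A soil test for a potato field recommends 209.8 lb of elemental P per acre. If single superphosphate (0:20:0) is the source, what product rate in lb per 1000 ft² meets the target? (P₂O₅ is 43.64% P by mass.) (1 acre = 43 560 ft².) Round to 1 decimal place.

55.2 lb of product per thousand sq ft

As P₂O₅: 209.8 / 0.4364 = 480.752 lb per acre.
Product per acre = 480.752 / 20% = 2403.76 lb.
Convert to per 1000 ft²: 2403.76 × 0.0229568 = 55.1827 lb.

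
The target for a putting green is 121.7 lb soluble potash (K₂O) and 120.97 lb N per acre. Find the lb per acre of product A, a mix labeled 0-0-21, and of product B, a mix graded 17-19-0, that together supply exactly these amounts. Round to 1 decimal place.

Let a = lb of product A, b = lb of product B (per acre).
K₂O: 0.21·a + 0·b = 121.7
N: 0·a + 0.17·b = 120.97
Solving simultaneously: a = 579.524, b = 711.588.

579.5 lb product A, 711.6 lb product B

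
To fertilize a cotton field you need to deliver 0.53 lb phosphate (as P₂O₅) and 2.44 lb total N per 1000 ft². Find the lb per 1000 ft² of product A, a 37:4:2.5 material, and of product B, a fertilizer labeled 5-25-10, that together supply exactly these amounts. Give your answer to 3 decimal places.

Per-1000 ft² balance (a = product A, b = product B):
P₂O₅: 0.04·a + 0.25·b = 0.53
N: 0.37·a + 0.05·b = 2.44
From row1: a = (0.53 − 0.25·b) / 0.04.
Into row2: 0.37·(0.53 − 0.25·b)/0.04 + 0.05·b = 2.44 → b = 1.0884, a = 6.44751.

6.448 lb product A, 1.088 lb product B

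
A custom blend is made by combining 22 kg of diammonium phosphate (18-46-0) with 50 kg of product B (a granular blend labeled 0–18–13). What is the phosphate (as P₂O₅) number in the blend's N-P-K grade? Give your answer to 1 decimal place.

26.6% P₂O₅

Total mass = 22 + 50 = 72 kg.
P₂O₅ mass = 46%×22 + 18%×50 = 19.12 kg.
% P₂O₅ = 19.12 / 72 = 26.5556%.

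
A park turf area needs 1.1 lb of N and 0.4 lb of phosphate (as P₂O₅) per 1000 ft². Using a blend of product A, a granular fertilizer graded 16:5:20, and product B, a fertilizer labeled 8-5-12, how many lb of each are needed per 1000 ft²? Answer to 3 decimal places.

5.750 lb product A, 2.250 lb product B

Let a = lb of product A, b = lb of product B (per 1000 ft²).
N: 0.16·a + 0.08·b = 1.1
P₂O₅: 0.05·a + 0.05·b = 0.4
Eliminate b: (row1) − 0.08/0.05·(row2) → 0.08·a = 0.46, so a = 5.75.
Then b = (0.4 − 0.05·5.75) / 0.05 = 2.25.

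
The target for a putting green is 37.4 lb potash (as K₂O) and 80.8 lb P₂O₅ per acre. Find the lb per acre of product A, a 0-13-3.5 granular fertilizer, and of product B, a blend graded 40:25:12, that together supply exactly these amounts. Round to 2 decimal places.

Per-acre balance (a = product A, b = product B):
K₂O: 0.035·a + 0.12·b = 37.4
P₂O₅: 0.13·a + 0.25·b = 80.8
Eliminate b: (row1) − 0.12/0.25·(row2) → -0.0274·a = -1.384, so a = 50.5109.
Then b = (80.8 − 0.13·50.5109) / 0.25 = 296.934.

50.51 lb product A, 296.93 lb product B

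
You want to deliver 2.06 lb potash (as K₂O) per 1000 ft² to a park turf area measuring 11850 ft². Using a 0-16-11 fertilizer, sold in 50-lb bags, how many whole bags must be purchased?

Product per 1000 ft² = 2.06 / 11% = 18.7273 lb.
Total product = 18.7273 × 11850 / 1000 = 221.918 lb.
Bags = ⌈221.918 / 50⌉ = 5.

5 bags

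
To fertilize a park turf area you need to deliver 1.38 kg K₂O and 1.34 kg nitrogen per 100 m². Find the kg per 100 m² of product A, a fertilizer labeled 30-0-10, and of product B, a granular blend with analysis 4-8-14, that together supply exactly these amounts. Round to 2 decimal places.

3.48 kg product A, 7.37 kg product B

Let a = kg of product A, b = kg of product B (per 100 m²).
K₂O: 0.1·a + 0.14·b = 1.38
N: 0.3·a + 0.04·b = 1.34
From row1: a = (1.38 − 0.14·b) / 0.1.
Into row2: 0.3·(1.38 − 0.14·b)/0.1 + 0.04·b = 1.34 → b = 7.36842, a = 3.48421.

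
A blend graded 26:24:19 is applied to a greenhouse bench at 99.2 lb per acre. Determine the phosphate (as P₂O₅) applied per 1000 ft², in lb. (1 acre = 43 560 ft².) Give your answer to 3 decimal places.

0.547 lb P₂O₅ per thousand sq ft

P₂O₅ per acre = 99.2 × 24% = 23.808 lb.
Convert to per 1000 ft²: 23.808 × 0.0229568 = 0.546556 lb.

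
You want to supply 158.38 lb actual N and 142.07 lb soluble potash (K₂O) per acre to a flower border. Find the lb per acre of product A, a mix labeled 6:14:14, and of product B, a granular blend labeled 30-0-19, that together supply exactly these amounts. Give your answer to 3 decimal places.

Per-acre balance (a = product A, b = product B):
N: 0.06·a + 0.3·b = 158.38
K₂O: 0.14·a + 0.19·b = 142.07
Eliminate a: (row1) − 0.06/0.14·(row2) → 0.218571·b = 97.4929, so b = 446.0458.
Back-substitute: a = (158.38 − 0.3·446.0458) / 0.06 = 409.4379.

409.438 lb product A, 446.046 lb product B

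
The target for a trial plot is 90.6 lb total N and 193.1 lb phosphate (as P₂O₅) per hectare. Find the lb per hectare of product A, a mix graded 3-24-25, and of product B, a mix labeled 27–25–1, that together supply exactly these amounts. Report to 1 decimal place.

Let a = lb of product A, b = lb of product B (per hectare).
N: 0.03·a + 0.27·b = 90.6
P₂O₅: 0.24·a + 0.25·b = 193.1
Eliminate b: (row1) − 0.27/0.25·(row2) → -0.2292·a = -117.948, so a = 514.607.
Then b = (193.1 − 0.24·514.607) / 0.25 = 278.377.

514.6 lb product A, 278.4 lb product B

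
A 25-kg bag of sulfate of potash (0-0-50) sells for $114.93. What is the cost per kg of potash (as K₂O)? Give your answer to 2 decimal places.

$9.19 per kg K₂O

K₂O in bag = 25 × 50% = 12.5 kg.
Cost per kg K₂O = $114.93 / 12.5 = $9.1944.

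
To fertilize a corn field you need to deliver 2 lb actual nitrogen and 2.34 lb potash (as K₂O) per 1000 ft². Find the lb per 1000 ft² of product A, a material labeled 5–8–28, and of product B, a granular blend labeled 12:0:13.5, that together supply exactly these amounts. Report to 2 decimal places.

Per-1000 ft² balance (a = product A, b = product B):
N: 0.05·a + 0.12·b = 2
K₂O: 0.28·a + 0.135·b = 2.34
From row1: a = (2 − 0.12·b) / 0.05.
Into row2: 0.28·(2 − 0.12·b)/0.05 + 0.135·b = 2.34 → b = 16.4991, a = 0.402235.

0.40 lb product A, 16.50 lb product B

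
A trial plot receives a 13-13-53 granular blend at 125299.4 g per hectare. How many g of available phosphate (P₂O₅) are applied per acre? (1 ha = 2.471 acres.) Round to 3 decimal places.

6592.036 g P₂O₅ per acre

P₂O₅ per hectare = 125299.4 × 13% = 16288.9 g.
Convert to per acre: 16288.9 × 0.404694 = 6592.0364 g.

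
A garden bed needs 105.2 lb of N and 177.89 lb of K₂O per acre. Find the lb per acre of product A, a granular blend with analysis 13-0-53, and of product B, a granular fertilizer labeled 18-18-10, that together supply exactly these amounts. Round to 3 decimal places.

260.925 lb product A, 395.999 lb product B

Let a = lb of product A, b = lb of product B (per acre).
N: 0.13·a + 0.18·b = 105.2
K₂O: 0.53·a + 0.1·b = 177.89
Solving simultaneously: a = 260.9248, b = 395.9988.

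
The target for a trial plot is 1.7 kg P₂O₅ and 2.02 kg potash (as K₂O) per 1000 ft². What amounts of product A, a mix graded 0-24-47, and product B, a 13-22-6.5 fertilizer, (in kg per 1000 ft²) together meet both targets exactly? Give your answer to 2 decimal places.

Let a = kg of product A, b = kg of product B (per 1000 ft²).
P₂O₅: 0.24·a + 0.22·b = 1.7
K₂O: 0.47·a + 0.065·b = 2.02
Eliminate b: (row1) − 0.22/0.065·(row2) → -1.35077·a = -5.13692, so a = 3.80296.
Then b = (2.02 − 0.47·3.80296) / 0.065 = 3.57859.

3.80 kg product A, 3.58 kg product B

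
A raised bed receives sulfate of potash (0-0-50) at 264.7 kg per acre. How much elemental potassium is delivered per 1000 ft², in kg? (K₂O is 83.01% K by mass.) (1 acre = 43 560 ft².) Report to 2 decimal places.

K₂O per acre = 264.7 × 50% = 132.35 kg.
Elemental K = 132.35 × 0.8301 = 109.864 kg per acre.
Convert to per 1000 ft²: 109.864 × 0.0229568 = 2.52212 kg.

2.52 kg K per thousand sq ft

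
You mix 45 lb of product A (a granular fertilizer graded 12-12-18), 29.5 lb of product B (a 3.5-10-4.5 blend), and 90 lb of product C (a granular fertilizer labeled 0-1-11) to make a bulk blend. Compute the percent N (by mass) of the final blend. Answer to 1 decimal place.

3.9% N

Total mass = 45 + 29.5 + 90 = 164.5 lb.
N mass = 12%×45 + 3.5%×29.5 + 0%×90 = 6.4325 lb.
% N = 6.4325 / 164.5 = 3.91033%.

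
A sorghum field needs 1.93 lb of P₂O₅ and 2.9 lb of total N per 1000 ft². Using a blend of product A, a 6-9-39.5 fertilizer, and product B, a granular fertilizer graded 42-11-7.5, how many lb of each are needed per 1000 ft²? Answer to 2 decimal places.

15.76 lb product A, 4.65 lb product B

With a, b = lb per 1000 ft² of product A and product B:
P₂O₅: 0.09·a + 0.11·b = 1.93
N: 0.06·a + 0.42·b = 2.9
From row1: a = (1.93 − 0.11·b) / 0.09.
Into row2: 0.06·(1.93 − 0.11·b)/0.09 + 0.42·b = 2.9 → b = 4.65385, a = 15.7564.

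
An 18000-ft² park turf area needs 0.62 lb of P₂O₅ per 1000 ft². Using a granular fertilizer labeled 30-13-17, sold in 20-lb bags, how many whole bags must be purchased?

Product per 1000 ft² = 0.62 / 13% = 4.76923 lb.
Total product = 4.76923 × 18000 / 1000 = 85.8462 lb.
Bags = ⌈85.8462 / 20⌉ = 5.

5 bags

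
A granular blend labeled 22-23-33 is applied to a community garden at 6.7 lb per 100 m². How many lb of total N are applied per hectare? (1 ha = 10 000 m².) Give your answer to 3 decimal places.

nitrogen per 100 m² = 6.7 × 22% = 1.474 lb.
Convert to per hectare: 1.474 × 100 = 147.4 lb.

147.400 lb N per hectare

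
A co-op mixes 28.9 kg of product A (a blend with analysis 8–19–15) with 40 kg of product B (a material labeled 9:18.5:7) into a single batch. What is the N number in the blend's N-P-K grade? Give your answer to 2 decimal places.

8.58% N

Total mass = 28.9 + 40 = 68.9 kg.
N mass = 8%×28.9 + 9%×40 = 5.912 kg.
% N = 5.912 / 68.9 = 8.58055%.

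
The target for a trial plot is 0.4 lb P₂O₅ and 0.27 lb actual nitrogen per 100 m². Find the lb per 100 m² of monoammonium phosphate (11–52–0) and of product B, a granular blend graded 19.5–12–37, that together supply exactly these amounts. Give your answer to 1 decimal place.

Let a = lb of monoammonium phosphate, b = lb of product B (per 100 m²).
P₂O₅: 0.52·a + 0.12·b = 0.4
N: 0.11·a + 0.195·b = 0.27
Eliminate b: (row1) − 0.12/0.195·(row2) → 0.452308·a = 0.233846, so a = 0.517007.
Then b = (0.27 − 0.11·0.517007) / 0.195 = 1.09297.

0.5 lb monoammonium phosphate, 1.1 lb product B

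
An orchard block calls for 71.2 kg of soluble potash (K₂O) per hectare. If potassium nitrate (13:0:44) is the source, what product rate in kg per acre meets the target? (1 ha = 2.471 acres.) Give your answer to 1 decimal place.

65.5 kg of product per acre

Product per hectare = 71.2 / 44% = 161.818 kg.
Convert to per acre: 161.818 × 0.404694 = 65.4869 kg.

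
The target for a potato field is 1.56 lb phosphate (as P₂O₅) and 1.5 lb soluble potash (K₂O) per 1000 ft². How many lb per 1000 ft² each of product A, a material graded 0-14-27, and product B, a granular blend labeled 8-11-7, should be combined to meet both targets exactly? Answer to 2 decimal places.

With a, b = lb per 1000 ft² of product A and product B:
P₂O₅: 0.14·a + 0.11·b = 1.56
K₂O: 0.27·a + 0.07·b = 1.5
From row1: a = (1.56 − 0.11·b) / 0.14.
Into row2: 0.27·(1.56 − 0.11·b)/0.14 + 0.07·b = 1.5 → b = 10.6131, a = 2.80402.

2.80 lb product A, 10.61 lb product B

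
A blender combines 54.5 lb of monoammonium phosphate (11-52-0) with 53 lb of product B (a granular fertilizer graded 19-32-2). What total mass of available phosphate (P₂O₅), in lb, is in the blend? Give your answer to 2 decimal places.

P₂O₅ mass = 52%×54.5 + 32%×53 = 45.3 lb.

45.30 lb P₂O₅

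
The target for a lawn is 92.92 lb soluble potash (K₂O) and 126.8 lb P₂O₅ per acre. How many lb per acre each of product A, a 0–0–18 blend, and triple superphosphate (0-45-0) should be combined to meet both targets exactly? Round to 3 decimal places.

Let a = lb of product A, b = lb of triple superphosphate (per acre).
K₂O: 0.18·a + 0·b = 92.92
P₂O₅: 0·a + 0.45·b = 126.8
Solving simultaneously: a = 516.2222, b = 281.7778.

516.222 lb product A, 281.778 lb triple superphosphate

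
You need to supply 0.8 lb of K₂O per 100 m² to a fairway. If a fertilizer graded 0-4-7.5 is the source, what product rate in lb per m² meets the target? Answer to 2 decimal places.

0.11 lb of product per sq m

Product per 100 m² = 0.8 / 7.5% = 10.6667 lb.
Convert to per m²: 10.6667 × 0.01 = 0.106667 lb.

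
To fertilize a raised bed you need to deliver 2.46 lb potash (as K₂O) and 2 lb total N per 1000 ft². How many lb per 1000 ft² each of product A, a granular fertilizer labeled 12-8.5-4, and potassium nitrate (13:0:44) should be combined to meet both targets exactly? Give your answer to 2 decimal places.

With a, b = lb per 1000 ft² of product A and potassium nitrate:
K₂O: 0.04·a + 0.44·b = 2.46
N: 0.12·a + 0.13·b = 2
Eliminate b: (row1) − 0.44/0.13·(row2) → -0.366154·a = -4.30923, so a = 11.7689.
Then b = (2 − 0.12·11.7689) / 0.13 = 4.52101.

11.77 lb product A, 4.52 lb potassium nitrate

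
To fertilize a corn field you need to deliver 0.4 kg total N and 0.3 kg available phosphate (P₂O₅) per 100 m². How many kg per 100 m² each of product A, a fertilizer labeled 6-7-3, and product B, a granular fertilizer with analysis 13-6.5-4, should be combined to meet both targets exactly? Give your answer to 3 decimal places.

With a, b = kg per 100 m² of product A and product B:
N: 0.06·a + 0.13·b = 0.4
P₂O₅: 0.07·a + 0.065·b = 0.3
From row1: a = (0.4 − 0.13·b) / 0.06.
Into row2: 0.07·(0.4 − 0.13·b)/0.06 + 0.065·b = 0.3 → b = 1.92308, a = 2.5.

2.500 kg product A, 1.923 kg product B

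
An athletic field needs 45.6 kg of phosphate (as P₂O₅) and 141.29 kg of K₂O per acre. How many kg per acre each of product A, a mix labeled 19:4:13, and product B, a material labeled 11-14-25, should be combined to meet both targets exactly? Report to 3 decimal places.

1022.024 kg product A, 33.707 kg product B

Let a = kg of product A, b = kg of product B (per acre).
P₂O₅: 0.04·a + 0.14·b = 45.6
K₂O: 0.13·a + 0.25·b = 141.29
From row1: a = (45.6 − 0.14·b) / 0.04.
Into row2: 0.13·(45.6 − 0.14·b)/0.04 + 0.25·b = 141.29 → b = 33.7073, a = 1022.0244.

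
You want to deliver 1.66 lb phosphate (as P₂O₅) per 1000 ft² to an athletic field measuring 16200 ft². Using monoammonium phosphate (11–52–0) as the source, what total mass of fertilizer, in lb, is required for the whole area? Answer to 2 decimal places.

Product per 1000 ft² = 1.66 / 52% = 3.19231 lb.
Total product = 3.19231 × 16200 / 1000 = 51.7154 lb.

51.72 lb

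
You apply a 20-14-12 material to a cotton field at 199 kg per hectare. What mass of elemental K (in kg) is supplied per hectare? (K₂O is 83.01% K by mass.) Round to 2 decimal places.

K₂O per hectare = 199 × 12% = 23.88 kg.
Elemental K = 23.88 × 0.8301 = 19.8228 kg per hectare.

19.82 kg K per hectare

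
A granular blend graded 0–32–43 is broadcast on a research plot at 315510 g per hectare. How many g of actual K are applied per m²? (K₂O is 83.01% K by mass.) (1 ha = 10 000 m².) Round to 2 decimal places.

11.26 g K per sq m

K₂O per hectare = 315510 × 43% = 135669 g.
Elemental K = 135669 × 0.8301 = 112619 g per hectare.
Convert to per m²: 112619 × 0.0001 = 11.2619 g.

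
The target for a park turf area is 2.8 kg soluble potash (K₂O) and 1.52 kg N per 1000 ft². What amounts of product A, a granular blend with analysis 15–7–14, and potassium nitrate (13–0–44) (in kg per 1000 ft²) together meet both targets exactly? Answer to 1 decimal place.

6.4 kg product A, 4.3 kg potassium nitrate

With a, b = kg per 1000 ft² of product A and potassium nitrate:
K₂O: 0.14·a + 0.44·b = 2.8
N: 0.15·a + 0.13·b = 1.52
Eliminate a: (row1) − 0.14/0.15·(row2) → 0.318667·b = 1.38133, so b = 4.33473.
Back-substitute: a = (2.8 − 0.44·4.33473) / 0.14 = 6.37657.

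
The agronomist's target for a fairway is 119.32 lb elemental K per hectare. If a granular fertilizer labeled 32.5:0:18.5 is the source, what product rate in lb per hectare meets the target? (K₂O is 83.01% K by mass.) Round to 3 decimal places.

776.982 lb of product per hectare

As K₂O: 119.32 / 0.8301 = 143.742 lb per hectare.
Product per hectare = 143.742 / 18.5% = 776.9823 lb.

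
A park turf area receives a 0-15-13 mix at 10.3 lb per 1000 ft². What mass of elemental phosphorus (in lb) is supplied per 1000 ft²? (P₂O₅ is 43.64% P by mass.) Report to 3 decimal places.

0.674 lb P per thousand sq ft

P₂O₅ per 1000 ft² = 10.3 × 15% = 1.545 lb.
Elemental P = 1.545 × 0.4364 = 0.674238 lb per 1000 ft².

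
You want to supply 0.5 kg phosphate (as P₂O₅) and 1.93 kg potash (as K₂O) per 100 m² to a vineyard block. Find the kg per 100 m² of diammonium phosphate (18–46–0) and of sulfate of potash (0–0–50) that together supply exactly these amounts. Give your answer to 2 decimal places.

Per-100 m² balance (a = diammonium phosphate, b = sulfate of potash):
P₂O₅: 0.46·a + 0·b = 0.5
K₂O: 0·a + 0.5·b = 1.93
Solving simultaneously: a = 1.08696, b = 3.86.

1.09 kg diammonium phosphate, 3.86 kg sulfate of potash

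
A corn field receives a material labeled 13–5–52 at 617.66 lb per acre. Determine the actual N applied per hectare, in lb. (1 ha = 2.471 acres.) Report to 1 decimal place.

198.4 lb N per hectare

nitrogen per acre = 617.66 × 13% = 80.2958 lb.
Convert to per hectare: 80.2958 × 2.471 = 198.411 lb.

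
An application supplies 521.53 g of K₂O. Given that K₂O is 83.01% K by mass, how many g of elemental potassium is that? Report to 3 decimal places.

K = 521.53 × 0.8301 = 432.9221 g.

432.922 g K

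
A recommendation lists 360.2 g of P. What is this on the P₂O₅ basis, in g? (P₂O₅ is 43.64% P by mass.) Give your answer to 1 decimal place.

P₂O₅ = 360.2 / 0.4364 = 825.39 g.

825.4 g P₂O₅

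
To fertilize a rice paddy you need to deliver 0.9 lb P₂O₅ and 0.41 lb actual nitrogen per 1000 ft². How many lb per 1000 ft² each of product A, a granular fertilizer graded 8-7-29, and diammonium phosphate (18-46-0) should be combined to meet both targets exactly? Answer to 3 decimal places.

Let a = lb of product A, b = lb of diammonium phosphate (per 1000 ft²).
P₂O₅: 0.07·a + 0.46·b = 0.9
N: 0.08·a + 0.18·b = 0.41
Solving simultaneously: a = 1.09917, b = 1.78926.

1.099 lb product A, 1.789 lb diammonium phosphate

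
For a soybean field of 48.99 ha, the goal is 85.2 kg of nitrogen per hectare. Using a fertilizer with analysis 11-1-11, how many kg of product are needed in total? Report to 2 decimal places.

37944.98 kg

Product per hectare = 85.2 / 11% = 774.545 kg.
Total product = 774.545 × 48.99 = 37944.982 kg.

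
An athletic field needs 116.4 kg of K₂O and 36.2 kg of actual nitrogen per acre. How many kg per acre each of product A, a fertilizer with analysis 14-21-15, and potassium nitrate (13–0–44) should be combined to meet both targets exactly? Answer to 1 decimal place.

18.9 kg product A, 258.1 kg potassium nitrate

Let a = kg of product A, b = kg of potassium nitrate (per acre).
K₂O: 0.15·a + 0.44·b = 116.4
N: 0.14·a + 0.13·b = 36.2
From row1: a = (116.4 − 0.44·b) / 0.15.
Into row2: 0.14·(116.4 − 0.44·b)/0.15 + 0.13·b = 36.2 → b = 258.0998, a = 18.9074.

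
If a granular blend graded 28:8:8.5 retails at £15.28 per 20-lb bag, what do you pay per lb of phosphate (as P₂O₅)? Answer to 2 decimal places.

P₂O₅ in bag = 20 × 8% = 1.6 lb.
Cost per lb P₂O₅ = £15.28 / 1.6 = £9.5500.

£9.55 per lb P₂O₅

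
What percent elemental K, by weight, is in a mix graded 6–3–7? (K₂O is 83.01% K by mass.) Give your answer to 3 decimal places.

5.811% K

%K = 7 × 0.8301 = 5.8107%.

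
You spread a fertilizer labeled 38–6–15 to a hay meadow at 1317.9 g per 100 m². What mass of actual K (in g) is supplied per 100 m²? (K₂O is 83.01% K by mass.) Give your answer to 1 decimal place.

164.1 g K per hundred sq m

K₂O per 100 m² = 1317.9 × 15% = 197.685 g.
Elemental K = 197.685 × 0.8301 = 164.098 g per 100 m².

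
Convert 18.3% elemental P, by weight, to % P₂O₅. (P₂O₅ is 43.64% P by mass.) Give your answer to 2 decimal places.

41.93% P₂O₅

%P₂O₅ = 18.3 / 0.4364 = 41.934%.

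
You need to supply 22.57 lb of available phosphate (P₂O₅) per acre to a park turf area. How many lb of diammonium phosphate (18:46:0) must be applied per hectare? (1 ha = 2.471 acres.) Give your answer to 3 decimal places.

121.240 lb of product per hectare

Product per acre = 22.57 / 46% = 49.0652 lb.
Convert to per hectare: 49.0652 × 2.471 = 121.2402 lb.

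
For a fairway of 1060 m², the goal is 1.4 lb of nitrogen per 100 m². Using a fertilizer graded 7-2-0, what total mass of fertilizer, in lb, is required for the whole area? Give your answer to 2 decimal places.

Product per 100 m² = 1.4 / 7% = 20 lb.
Total product = 20 × 1060 / 100 = 212 lb.

212.00 lb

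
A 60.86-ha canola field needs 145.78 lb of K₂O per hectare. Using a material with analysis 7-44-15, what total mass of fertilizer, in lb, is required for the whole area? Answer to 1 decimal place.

Product per hectare = 145.78 / 15% = 971.867 lb.
Total product = 971.867 × 60.86 = 59147.81 lb.

59147.8 lb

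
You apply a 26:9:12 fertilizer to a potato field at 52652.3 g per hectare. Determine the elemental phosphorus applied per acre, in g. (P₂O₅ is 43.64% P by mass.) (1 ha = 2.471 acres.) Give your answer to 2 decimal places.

P₂O₅ per hectare = 52652.3 × 9% = 4738.71 g.
Elemental P = 4738.71 × 0.4364 = 2067.97 g per hectare.
Convert to per acre: 2067.97 × 0.404694 = 836.897 g.

836.90 g P per acre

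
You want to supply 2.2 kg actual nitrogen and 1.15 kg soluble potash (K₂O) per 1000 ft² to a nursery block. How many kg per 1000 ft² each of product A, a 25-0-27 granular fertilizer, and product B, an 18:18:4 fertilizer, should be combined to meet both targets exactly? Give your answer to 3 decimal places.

3.083 kg product A, 7.940 kg product B

With a, b = kg per 1000 ft² of product A and product B:
N: 0.25·a + 0.18·b = 2.2
K₂O: 0.27·a + 0.04·b = 1.15
Eliminate a: (row1) − 0.25/0.27·(row2) → 0.142963·b = 1.13519, so b = 7.94041.
Back-substitute: a = (2.2 − 0.18·7.94041) / 0.25 = 3.0829.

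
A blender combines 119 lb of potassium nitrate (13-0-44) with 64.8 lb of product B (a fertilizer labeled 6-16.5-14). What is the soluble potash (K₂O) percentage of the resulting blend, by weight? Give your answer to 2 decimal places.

33.42% K₂O

Total mass = 119 + 64.8 = 183.8 lb.
K₂O mass = 44%×119 + 14%×64.8 = 61.432 lb.
% K₂O = 61.432 / 183.8 = 33.4233%.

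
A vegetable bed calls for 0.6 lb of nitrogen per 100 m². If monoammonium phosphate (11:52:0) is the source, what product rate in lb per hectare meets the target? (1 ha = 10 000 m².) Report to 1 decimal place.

Product per 100 m² = 0.6 / 11% = 5.45455 lb.
Convert to per hectare: 5.45455 × 100 = 545.455 lb.

545.5 lb of product per hectare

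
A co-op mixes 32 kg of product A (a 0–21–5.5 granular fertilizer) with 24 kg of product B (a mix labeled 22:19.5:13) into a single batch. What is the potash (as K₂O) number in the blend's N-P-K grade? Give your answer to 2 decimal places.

8.71% K₂O

Total mass = 32 + 24 = 56 kg.
K₂O mass = 5.5%×32 + 13%×24 = 4.88 kg.
% K₂O = 4.88 / 56 = 8.71429%.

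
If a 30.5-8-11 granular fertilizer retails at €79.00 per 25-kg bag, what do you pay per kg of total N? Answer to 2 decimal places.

€10.36 per kg N

N in bag = 25 × 30.5% = 7.625 kg.
Cost per kg N = €79.00 / 7.625 = €10.3607.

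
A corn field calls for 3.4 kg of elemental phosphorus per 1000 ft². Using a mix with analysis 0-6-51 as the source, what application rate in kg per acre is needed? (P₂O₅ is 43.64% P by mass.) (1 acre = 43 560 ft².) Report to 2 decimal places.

5656.28 kg of product per acre

As P₂O₅: 3.4 / 0.4364 = 7.79102 kg per 1000 ft².
Product per 1000 ft² = 7.79102 / 6% = 129.85 kg.
Convert to per acre: 129.85 × 43.56 = 5656.279 kg.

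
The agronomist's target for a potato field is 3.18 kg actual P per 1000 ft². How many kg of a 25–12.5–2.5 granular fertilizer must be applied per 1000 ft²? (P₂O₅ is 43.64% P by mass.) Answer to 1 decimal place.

58.3 kg of product per thousand sq ft

As P₂O₅: 3.18 / 0.4364 = 7.28689 kg per 1000 ft².
Product per 1000 ft² = 7.28689 / 12.5% = 58.2951 kg.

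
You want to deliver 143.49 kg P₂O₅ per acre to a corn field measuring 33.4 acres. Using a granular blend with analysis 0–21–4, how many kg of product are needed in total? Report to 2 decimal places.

22821.74 kg

Product per acre = 143.49 / 21% = 683.286 kg.
Total product = 683.286 × 33.4 = 22821.743 kg.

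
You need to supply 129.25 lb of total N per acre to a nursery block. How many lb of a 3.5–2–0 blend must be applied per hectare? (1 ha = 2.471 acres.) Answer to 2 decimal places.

Product per acre = 129.25 / 3.5% = 3692.86 lb.
Convert to per hectare: 3692.86 × 2.471 = 9125.05 lb.

9125.05 lb of product per hectare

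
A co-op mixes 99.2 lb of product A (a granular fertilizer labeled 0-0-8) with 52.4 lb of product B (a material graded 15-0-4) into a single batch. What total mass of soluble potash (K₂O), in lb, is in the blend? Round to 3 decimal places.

K₂O mass = 8%×99.2 + 4%×52.4 = 10.032 lb.

10.032 lb K₂O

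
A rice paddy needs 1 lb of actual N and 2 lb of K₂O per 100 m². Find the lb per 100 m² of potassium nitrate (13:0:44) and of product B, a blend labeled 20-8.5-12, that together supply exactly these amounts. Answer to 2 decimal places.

3.87 lb potassium nitrate, 2.49 lb product B

With a, b = lb per 100 m² of potassium nitrate and product B:
N: 0.13·a + 0.2·b = 1
K₂O: 0.44·a + 0.12·b = 2
Eliminate a: (row1) − 0.13/0.44·(row2) → 0.164545·b = 0.409091, so b = 2.48619.
Back-substitute: a = (1 − 0.2·2.48619) / 0.13 = 3.8674.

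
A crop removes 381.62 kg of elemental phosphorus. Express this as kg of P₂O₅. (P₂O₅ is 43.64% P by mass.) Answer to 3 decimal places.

P₂O₅ = 381.62 / 0.4364 = 874.47296 kg.

874.473 kg P₂O₅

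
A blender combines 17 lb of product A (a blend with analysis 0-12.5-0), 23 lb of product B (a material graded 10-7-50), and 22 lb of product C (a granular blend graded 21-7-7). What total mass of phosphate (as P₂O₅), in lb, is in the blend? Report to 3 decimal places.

5.275 lb P₂O₅

P₂O₅ mass = 12.5%×17 + 7%×23 + 7%×22 = 5.275 lb.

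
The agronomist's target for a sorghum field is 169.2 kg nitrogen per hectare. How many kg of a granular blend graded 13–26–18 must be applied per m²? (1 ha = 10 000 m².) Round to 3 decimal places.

Product per hectare = 169.2 / 13% = 1301.54 kg.
Convert to per m²: 1301.54 × 0.0001 = 0.130154 kg.

0.130 kg of product per sq m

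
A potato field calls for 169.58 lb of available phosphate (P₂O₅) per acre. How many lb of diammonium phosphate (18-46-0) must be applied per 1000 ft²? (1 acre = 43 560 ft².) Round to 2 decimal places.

8.46 lb of product per thousand sq ft

Product per acre = 169.58 / 46% = 368.652 lb.
Convert to per 1000 ft²: 368.652 × 0.0229568 = 8.46309 lb.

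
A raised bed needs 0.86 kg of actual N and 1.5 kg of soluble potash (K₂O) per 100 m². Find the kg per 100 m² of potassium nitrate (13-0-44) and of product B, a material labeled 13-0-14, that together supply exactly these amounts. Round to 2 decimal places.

Let a = kg of potassium nitrate, b = kg of product B (per 100 m²).
N: 0.13·a + 0.13·b = 0.86
K₂O: 0.44·a + 0.14·b = 1.5
Solving simultaneously: a = 1.91282, b = 4.70256.

1.91 kg potassium nitrate, 4.70 kg product B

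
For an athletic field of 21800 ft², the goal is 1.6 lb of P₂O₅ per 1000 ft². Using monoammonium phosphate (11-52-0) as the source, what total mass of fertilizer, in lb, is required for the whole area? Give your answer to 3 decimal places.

Product per 1000 ft² = 1.6 / 52% = 3.07692 lb.
Total product = 3.07692 × 21800 / 1000 = 67.0769 lb.

67.077 lb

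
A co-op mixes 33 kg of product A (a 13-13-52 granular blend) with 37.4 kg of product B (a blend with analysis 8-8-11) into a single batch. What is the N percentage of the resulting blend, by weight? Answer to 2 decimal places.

Total mass = 33 + 37.4 = 70.4 kg.
N mass = 13%×33 + 8%×37.4 = 7.282 kg.
% N = 7.282 / 70.4 = 10.3437%.

10.34% N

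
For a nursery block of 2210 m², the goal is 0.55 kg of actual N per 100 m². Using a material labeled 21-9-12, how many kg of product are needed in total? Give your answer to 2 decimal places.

57.88 kg

Product per 100 m² = 0.55 / 21% = 2.61905 kg.
Total product = 2.61905 × 2210 / 100 = 57.881 kg.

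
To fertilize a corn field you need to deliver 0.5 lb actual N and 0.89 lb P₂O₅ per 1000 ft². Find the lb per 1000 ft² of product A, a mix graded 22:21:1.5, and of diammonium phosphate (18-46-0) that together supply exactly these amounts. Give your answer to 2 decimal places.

Per-1000 ft² balance (a = product A, b = diammonium phosphate):
N: 0.22·a + 0.18·b = 0.5
P₂O₅: 0.21·a + 0.46·b = 0.89
Eliminate b: (row1) − 0.18/0.46·(row2) → 0.137826·a = 0.151739, so a = 1.10095.
Then b = (0.89 − 0.21·1.10095) / 0.46 = 1.43218.

1.10 lb product A, 1.43 lb diammonium phosphate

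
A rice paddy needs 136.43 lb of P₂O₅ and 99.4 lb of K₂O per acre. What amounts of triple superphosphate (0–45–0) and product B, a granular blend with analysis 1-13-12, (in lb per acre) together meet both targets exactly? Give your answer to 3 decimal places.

Per-acre balance (a = triple superphosphate, b = product B):
P₂O₅: 0.45·a + 0.13·b = 136.43
K₂O: 0·a + 0.12·b = 99.4
Solving simultaneously: a = 63.88148, b = 828.3333.

63.881 lb triple superphosphate, 828.333 lb product B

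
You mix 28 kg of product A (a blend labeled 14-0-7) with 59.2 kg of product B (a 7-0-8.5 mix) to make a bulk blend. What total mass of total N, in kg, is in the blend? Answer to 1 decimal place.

8.1 kg N

N mass = 14%×28 + 7%×59.2 = 8.064 kg.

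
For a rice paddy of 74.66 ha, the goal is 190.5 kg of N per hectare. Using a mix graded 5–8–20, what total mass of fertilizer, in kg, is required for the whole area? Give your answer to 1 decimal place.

Product per hectare = 190.5 / 5% = 3810 kg.
Total product = 3810 × 74.66 = 284454.6 kg.

284454.6 kg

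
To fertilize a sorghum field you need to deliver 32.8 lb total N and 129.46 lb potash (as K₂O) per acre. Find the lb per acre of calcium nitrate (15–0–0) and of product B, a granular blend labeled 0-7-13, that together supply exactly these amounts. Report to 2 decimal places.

Per-acre balance (a = calcium nitrate, b = product B):
N: 0.15·a + 0·b = 32.8
K₂O: 0·a + 0.13·b = 129.46
Solving simultaneously: a = 218.667, b = 995.846.

218.67 lb calcium nitrate, 995.85 lb product B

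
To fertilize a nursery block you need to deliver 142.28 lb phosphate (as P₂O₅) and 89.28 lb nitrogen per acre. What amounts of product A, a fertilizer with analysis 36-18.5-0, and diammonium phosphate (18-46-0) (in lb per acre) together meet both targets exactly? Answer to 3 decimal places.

Let a = lb of product A, b = lb of diammonium phosphate (per acre).
P₂O₅: 0.185·a + 0.46·b = 142.28
N: 0.36·a + 0.18·b = 89.28
Eliminate b: (row1) − 0.46/0.18·(row2) → -0.735·a = -85.88, so a = 116.8435.
Then b = (89.28 − 0.36·116.8435) / 0.18 = 262.3129.

116.844 lb product A, 262.313 lb diammonium phosphate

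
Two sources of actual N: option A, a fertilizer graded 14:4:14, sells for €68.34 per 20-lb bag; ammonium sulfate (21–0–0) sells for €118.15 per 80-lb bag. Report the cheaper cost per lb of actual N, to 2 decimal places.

option A: N per bag = 20 × 14% = 2.8 lb; cost = 68.34 / 2.8 = €24.4071/lb N.
ammonium sulfate: N per bag = 80 × 21% = 16.8 lb; cost = 118.15 / 16.8 = €7.0327/lb N.
ammonium sulfate is cheaper.

€7.03 per lb N (ammonium sulfate)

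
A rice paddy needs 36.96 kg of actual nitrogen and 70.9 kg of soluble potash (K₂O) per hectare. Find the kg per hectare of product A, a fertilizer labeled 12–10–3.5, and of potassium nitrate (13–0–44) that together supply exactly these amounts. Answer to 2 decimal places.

146.02 kg product A, 149.52 kg potassium nitrate

Let a = kg of product A, b = kg of potassium nitrate (per hectare).
N: 0.12·a + 0.13·b = 36.96
K₂O: 0.035·a + 0.44·b = 70.9
Eliminate b: (row1) − 0.13/0.44·(row2) → 0.109659·a = 16.0123, so a = 146.019.
Then b = (70.9 − 0.035·146.019) / 0.44 = 149.521.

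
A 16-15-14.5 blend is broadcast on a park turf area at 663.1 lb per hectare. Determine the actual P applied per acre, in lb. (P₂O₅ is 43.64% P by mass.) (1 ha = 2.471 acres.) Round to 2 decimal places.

P₂O₅ per hectare = 663.1 × 15% = 99.465 lb.
Elemental P = 99.465 × 0.4364 = 43.4065 lb per hectare.
Convert to per acre: 43.4065 × 0.404694 = 17.5664 lb.

17.57 lb P per acre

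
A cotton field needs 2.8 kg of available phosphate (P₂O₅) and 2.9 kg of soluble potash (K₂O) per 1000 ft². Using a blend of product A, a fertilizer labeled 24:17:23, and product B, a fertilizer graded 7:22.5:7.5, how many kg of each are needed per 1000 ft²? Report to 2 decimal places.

11.35 kg product A, 3.87 kg product B

With a, b = kg per 1000 ft² of product A and product B:
P₂O₅: 0.17·a + 0.225·b = 2.8
K₂O: 0.23·a + 0.075·b = 2.9
Eliminate a: (row1) − 0.17/0.23·(row2) → 0.169565·b = 0.656522, so b = 3.87179.
Back-substitute: a = (2.8 − 0.225·3.87179) / 0.17 = 11.3462.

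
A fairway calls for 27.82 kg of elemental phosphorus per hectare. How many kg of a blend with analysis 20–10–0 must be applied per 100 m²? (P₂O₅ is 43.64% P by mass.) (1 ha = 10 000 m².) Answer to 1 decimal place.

6.4 kg of product per hundred sq m

As P₂O₅: 27.82 / 0.4364 = 63.7489 kg per hectare.
Product per hectare = 63.7489 / 10% = 637.489 kg.
Convert to per 100 m²: 637.489 × 0.01 = 6.37489 kg.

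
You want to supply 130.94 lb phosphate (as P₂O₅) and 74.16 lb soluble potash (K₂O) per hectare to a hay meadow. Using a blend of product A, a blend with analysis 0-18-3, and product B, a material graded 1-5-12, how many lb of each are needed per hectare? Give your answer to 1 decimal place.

Per-hectare balance (a = product A, b = product B):
P₂O₅: 0.18·a + 0.05·b = 130.94
K₂O: 0.03·a + 0.12·b = 74.16
Eliminate b: (row1) − 0.05/0.12·(row2) → 0.1675·a = 100.04, so a = 597.254.
Then b = (74.16 − 0.03·597.254) / 0.12 = 468.687.

597.3 lb product A, 468.7 lb product B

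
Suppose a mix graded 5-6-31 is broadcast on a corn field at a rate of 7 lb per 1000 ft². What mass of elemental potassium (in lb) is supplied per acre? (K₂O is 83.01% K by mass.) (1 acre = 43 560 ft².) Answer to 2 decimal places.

K₂O per 1000 ft² = 7 × 31% = 2.17 lb.
Elemental K = 2.17 × 0.8301 = 1.80132 lb per 1000 ft².
Convert to per acre: 1.80132 × 43.56 = 78.4654 lb.

78.47 lb K per acre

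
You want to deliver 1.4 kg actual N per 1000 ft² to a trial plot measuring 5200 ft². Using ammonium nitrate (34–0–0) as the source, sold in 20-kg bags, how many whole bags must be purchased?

2 bags

Product per 1000 ft² = 1.4 / 34% = 4.11765 kg.
Total product = 4.11765 × 5200 / 1000 = 21.4118 kg.
Bags = ⌈21.4118 / 20⌉ = 2.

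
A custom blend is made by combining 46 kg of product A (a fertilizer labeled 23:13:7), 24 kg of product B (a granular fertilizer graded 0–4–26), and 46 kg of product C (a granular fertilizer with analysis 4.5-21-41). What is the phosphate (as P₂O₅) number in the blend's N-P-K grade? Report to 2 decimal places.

Total mass = 46 + 24 + 46 = 116 kg.
P₂O₅ mass = 13%×46 + 4%×24 + 21%×46 = 16.6 kg.
% P₂O₅ = 16.6 / 116 = 14.3103%.

14.31% P₂O₅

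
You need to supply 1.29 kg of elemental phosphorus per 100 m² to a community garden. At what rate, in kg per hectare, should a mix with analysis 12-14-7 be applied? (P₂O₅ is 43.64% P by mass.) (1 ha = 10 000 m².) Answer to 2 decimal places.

2111.43 kg of product per hectare

As P₂O₅: 1.29 / 0.4364 = 2.956 kg per 100 m².
Product per 100 m² = 2.956 / 14% = 21.1143 kg.
Convert to per hectare: 21.1143 × 100 = 2111.431 kg.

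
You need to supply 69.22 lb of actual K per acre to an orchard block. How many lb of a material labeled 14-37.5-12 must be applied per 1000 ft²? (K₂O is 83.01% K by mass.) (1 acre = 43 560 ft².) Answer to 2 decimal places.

15.95 lb of product per thousand sq ft

As K₂O: 69.22 / 0.8301 = 83.3875 lb per acre.
Product per acre = 83.3875 / 12% = 694.896 lb.
Convert to per 1000 ft²: 694.896 × 0.0229568 = 15.9526 lb.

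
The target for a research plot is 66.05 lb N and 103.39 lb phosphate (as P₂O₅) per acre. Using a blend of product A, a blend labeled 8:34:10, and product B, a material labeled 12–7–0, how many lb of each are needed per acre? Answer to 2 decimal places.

221.12 lb product A, 403.01 lb product B

Per-acre balance (a = product A, b = product B):
N: 0.08·a + 0.12·b = 66.05
P₂O₅: 0.34·a + 0.07·b = 103.39
Solving simultaneously: a = 221.116, b = 403.006.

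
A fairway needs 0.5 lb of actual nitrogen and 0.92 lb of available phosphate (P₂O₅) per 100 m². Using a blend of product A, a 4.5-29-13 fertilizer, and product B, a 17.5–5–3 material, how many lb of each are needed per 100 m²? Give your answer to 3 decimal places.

2.804 lb product A, 2.136 lb product B

Let a = lb of product A, b = lb of product B (per 100 m²).
N: 0.045·a + 0.175·b = 0.5
P₂O₅: 0.29·a + 0.05·b = 0.92
Eliminate b: (row1) − 0.175/0.05·(row2) → -0.97·a = -2.72, so a = 2.80412.
Then b = (0.92 − 0.29·2.80412) / 0.05 = 2.13608.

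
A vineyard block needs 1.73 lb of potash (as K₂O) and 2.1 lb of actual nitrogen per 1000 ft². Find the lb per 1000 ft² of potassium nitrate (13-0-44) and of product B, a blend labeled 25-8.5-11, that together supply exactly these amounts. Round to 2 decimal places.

Per-1000 ft² balance (a = potassium nitrate, b = product B):
K₂O: 0.44·a + 0.11·b = 1.73
N: 0.13·a + 0.25·b = 2.1
Eliminate b: (row1) − 0.11/0.25·(row2) → 0.3828·a = 0.806, so a = 2.10554.
Then b = (2.1 − 0.13·2.10554) / 0.25 = 7.30512.

2.11 lb potassium nitrate, 7.31 lb product B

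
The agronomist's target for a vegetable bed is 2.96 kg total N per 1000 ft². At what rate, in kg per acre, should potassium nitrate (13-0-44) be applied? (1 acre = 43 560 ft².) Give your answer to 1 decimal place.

991.8 kg of product per acre

Product per 1000 ft² = 2.96 / 13% = 22.7692 kg.
Convert to per acre: 22.7692 × 43.56 = 991.828 kg.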